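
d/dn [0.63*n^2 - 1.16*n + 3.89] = 1.26*n - 1.16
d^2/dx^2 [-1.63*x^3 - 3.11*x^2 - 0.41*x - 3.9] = -9.78*x - 6.22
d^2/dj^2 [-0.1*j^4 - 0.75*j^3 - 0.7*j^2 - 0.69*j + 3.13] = -1.2*j^2 - 4.5*j - 1.4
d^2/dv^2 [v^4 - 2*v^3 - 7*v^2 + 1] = 12*v^2 - 12*v - 14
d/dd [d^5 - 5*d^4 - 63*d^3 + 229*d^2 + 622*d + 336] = 5*d^4 - 20*d^3 - 189*d^2 + 458*d + 622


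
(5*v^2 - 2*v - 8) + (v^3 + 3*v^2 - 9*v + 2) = v^3 + 8*v^2 - 11*v - 6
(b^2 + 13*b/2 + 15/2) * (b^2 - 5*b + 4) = b^4 + 3*b^3/2 - 21*b^2 - 23*b/2 + 30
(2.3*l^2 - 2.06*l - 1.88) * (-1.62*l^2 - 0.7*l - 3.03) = -3.726*l^4 + 1.7272*l^3 - 2.4814*l^2 + 7.5578*l + 5.6964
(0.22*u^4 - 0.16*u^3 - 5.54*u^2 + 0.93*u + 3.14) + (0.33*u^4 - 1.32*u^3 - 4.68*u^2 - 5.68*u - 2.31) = 0.55*u^4 - 1.48*u^3 - 10.22*u^2 - 4.75*u + 0.83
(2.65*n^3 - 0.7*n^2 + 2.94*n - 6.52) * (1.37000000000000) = 3.6305*n^3 - 0.959*n^2 + 4.0278*n - 8.9324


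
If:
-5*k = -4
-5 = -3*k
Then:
No Solution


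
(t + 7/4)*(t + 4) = t^2 + 23*t/4 + 7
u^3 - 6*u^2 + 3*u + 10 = (u - 5)*(u - 2)*(u + 1)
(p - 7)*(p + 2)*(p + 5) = p^3 - 39*p - 70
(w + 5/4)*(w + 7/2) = w^2 + 19*w/4 + 35/8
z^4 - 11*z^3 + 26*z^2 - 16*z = z*(z - 8)*(z - 2)*(z - 1)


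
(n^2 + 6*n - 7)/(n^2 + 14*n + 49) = (n - 1)/(n + 7)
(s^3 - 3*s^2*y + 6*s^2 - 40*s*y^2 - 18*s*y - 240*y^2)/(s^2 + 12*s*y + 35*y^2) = (s^2 - 8*s*y + 6*s - 48*y)/(s + 7*y)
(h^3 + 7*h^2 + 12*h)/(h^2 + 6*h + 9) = h*(h + 4)/(h + 3)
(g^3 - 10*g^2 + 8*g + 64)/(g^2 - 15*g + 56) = (g^2 - 2*g - 8)/(g - 7)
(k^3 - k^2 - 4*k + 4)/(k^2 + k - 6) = (k^2 + k - 2)/(k + 3)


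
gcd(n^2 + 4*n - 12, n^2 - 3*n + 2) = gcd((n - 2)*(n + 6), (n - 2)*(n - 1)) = n - 2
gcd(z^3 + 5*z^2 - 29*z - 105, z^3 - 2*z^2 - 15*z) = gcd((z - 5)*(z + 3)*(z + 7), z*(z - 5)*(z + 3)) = z^2 - 2*z - 15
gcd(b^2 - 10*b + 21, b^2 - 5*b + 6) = b - 3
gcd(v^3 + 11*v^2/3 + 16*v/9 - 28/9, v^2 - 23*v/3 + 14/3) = v - 2/3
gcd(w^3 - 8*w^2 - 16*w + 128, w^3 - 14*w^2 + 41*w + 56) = w - 8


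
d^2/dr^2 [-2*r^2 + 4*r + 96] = -4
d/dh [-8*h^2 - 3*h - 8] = -16*h - 3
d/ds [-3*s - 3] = -3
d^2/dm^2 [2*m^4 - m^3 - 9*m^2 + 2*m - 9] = 24*m^2 - 6*m - 18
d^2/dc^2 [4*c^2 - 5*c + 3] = 8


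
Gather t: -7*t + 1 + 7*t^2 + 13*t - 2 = 7*t^2 + 6*t - 1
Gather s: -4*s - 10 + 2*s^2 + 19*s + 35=2*s^2 + 15*s + 25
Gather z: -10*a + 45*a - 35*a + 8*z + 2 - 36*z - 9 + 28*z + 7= 0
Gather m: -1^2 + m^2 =m^2 - 1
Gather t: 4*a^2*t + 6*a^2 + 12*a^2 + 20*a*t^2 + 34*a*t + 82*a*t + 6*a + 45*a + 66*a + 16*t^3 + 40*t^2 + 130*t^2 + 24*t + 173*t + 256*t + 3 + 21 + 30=18*a^2 + 117*a + 16*t^3 + t^2*(20*a + 170) + t*(4*a^2 + 116*a + 453) + 54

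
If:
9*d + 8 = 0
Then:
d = -8/9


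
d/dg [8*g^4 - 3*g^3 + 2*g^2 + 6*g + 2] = 32*g^3 - 9*g^2 + 4*g + 6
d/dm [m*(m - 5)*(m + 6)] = 3*m^2 + 2*m - 30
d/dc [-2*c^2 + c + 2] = 1 - 4*c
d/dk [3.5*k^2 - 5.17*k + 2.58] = 7.0*k - 5.17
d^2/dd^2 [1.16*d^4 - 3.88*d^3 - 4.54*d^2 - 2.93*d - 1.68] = 13.92*d^2 - 23.28*d - 9.08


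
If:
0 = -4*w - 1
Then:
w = -1/4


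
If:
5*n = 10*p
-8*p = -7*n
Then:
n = 0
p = 0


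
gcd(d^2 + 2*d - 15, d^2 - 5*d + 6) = d - 3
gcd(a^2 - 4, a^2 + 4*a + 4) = a + 2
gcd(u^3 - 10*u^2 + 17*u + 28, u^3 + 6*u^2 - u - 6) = u + 1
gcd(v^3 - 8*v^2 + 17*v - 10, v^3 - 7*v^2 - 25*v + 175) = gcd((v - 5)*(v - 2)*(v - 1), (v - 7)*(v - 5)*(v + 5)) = v - 5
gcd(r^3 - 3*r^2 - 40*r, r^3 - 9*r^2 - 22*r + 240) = r^2 - 3*r - 40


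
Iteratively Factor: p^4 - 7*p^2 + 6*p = (p)*(p^3 - 7*p + 6) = p*(p + 3)*(p^2 - 3*p + 2) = p*(p - 1)*(p + 3)*(p - 2)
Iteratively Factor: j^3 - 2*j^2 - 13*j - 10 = (j + 1)*(j^2 - 3*j - 10) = (j - 5)*(j + 1)*(j + 2)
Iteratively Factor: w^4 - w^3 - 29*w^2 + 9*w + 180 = (w - 5)*(w^3 + 4*w^2 - 9*w - 36) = (w - 5)*(w + 3)*(w^2 + w - 12) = (w - 5)*(w + 3)*(w + 4)*(w - 3)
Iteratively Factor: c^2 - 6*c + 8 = (c - 2)*(c - 4)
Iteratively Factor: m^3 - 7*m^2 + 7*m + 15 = (m + 1)*(m^2 - 8*m + 15) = (m - 3)*(m + 1)*(m - 5)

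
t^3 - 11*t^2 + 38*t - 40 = (t - 5)*(t - 4)*(t - 2)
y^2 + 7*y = y*(y + 7)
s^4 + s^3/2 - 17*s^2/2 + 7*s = s*(s - 2)*(s - 1)*(s + 7/2)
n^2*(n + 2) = n^3 + 2*n^2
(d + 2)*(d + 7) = d^2 + 9*d + 14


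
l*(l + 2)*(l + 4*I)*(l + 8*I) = l^4 + 2*l^3 + 12*I*l^3 - 32*l^2 + 24*I*l^2 - 64*l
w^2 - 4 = (w - 2)*(w + 2)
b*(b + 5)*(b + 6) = b^3 + 11*b^2 + 30*b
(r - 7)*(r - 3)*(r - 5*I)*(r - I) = r^4 - 10*r^3 - 6*I*r^3 + 16*r^2 + 60*I*r^2 + 50*r - 126*I*r - 105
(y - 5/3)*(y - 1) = y^2 - 8*y/3 + 5/3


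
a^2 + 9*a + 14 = (a + 2)*(a + 7)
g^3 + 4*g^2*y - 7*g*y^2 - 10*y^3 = (g - 2*y)*(g + y)*(g + 5*y)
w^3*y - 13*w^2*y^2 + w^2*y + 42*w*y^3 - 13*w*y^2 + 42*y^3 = (w - 7*y)*(w - 6*y)*(w*y + y)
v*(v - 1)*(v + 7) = v^3 + 6*v^2 - 7*v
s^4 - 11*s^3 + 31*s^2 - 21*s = s*(s - 7)*(s - 3)*(s - 1)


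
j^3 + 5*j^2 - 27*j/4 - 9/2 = (j - 3/2)*(j + 1/2)*(j + 6)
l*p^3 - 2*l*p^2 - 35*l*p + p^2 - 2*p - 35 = (p - 7)*(p + 5)*(l*p + 1)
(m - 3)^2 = m^2 - 6*m + 9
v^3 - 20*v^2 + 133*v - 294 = (v - 7)^2*(v - 6)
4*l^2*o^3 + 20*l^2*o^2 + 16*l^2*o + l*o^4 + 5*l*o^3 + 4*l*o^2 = o*(4*l + o)*(o + 4)*(l*o + l)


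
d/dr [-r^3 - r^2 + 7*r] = -3*r^2 - 2*r + 7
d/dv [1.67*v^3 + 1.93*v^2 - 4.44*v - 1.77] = 5.01*v^2 + 3.86*v - 4.44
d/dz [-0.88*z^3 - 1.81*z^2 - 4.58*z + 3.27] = -2.64*z^2 - 3.62*z - 4.58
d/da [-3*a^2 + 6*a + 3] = 6 - 6*a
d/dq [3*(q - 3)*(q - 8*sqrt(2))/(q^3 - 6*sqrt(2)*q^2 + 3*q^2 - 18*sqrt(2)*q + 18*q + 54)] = 3*(-3*(q - 3)*(q - 8*sqrt(2))*(q^2 - 4*sqrt(2)*q + 2*q - 6*sqrt(2) + 6) + (2*q - 8*sqrt(2) - 3)*(q^3 - 6*sqrt(2)*q^2 + 3*q^2 - 18*sqrt(2)*q + 18*q + 54))/(q^3 - 6*sqrt(2)*q^2 + 3*q^2 - 18*sqrt(2)*q + 18*q + 54)^2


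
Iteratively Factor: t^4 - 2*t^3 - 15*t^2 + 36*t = (t - 3)*(t^3 + t^2 - 12*t) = (t - 3)*(t + 4)*(t^2 - 3*t) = t*(t - 3)*(t + 4)*(t - 3)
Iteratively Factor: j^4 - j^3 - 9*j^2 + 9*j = (j - 1)*(j^3 - 9*j) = j*(j - 1)*(j^2 - 9) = j*(j - 3)*(j - 1)*(j + 3)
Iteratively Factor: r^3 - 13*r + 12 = (r - 3)*(r^2 + 3*r - 4) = (r - 3)*(r - 1)*(r + 4)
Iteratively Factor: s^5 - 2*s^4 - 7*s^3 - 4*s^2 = (s - 4)*(s^4 + 2*s^3 + s^2) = s*(s - 4)*(s^3 + 2*s^2 + s) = s^2*(s - 4)*(s^2 + 2*s + 1) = s^2*(s - 4)*(s + 1)*(s + 1)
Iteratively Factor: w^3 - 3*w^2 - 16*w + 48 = (w - 4)*(w^2 + w - 12) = (w - 4)*(w + 4)*(w - 3)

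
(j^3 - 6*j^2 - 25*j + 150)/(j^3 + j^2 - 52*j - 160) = (j^2 - 11*j + 30)/(j^2 - 4*j - 32)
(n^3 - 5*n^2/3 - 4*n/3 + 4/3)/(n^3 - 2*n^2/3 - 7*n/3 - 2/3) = (3*n - 2)/(3*n + 1)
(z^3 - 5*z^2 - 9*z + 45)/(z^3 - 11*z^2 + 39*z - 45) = (z + 3)/(z - 3)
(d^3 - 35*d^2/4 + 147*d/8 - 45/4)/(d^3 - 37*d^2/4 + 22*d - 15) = (d - 3/2)/(d - 2)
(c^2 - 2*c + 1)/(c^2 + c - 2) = (c - 1)/(c + 2)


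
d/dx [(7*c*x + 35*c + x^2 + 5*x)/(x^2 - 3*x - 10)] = (-7*c*x^2 - 70*c*x + 35*c - 8*x^2 - 20*x - 50)/(x^4 - 6*x^3 - 11*x^2 + 60*x + 100)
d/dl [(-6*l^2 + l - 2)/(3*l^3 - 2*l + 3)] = ((1 - 12*l)*(3*l^3 - 2*l + 3) + (9*l^2 - 2)*(6*l^2 - l + 2))/(3*l^3 - 2*l + 3)^2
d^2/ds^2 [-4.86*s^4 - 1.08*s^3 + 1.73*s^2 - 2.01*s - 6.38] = -58.32*s^2 - 6.48*s + 3.46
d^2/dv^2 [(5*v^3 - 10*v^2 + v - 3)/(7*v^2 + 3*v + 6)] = 2*(94*v^3 + 1089*v^2 + 225*v - 279)/(343*v^6 + 441*v^5 + 1071*v^4 + 783*v^3 + 918*v^2 + 324*v + 216)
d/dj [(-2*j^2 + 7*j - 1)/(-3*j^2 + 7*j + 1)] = (7*j^2 - 10*j + 14)/(9*j^4 - 42*j^3 + 43*j^2 + 14*j + 1)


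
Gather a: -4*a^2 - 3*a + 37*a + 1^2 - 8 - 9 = -4*a^2 + 34*a - 16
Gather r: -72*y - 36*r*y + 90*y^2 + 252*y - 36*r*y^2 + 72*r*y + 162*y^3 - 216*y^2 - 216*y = r*(-36*y^2 + 36*y) + 162*y^3 - 126*y^2 - 36*y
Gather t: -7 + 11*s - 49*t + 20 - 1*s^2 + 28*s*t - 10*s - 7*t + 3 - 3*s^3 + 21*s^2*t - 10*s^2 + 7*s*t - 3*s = -3*s^3 - 11*s^2 - 2*s + t*(21*s^2 + 35*s - 56) + 16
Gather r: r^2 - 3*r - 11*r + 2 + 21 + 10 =r^2 - 14*r + 33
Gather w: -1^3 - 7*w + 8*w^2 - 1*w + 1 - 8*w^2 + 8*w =0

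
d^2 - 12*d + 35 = (d - 7)*(d - 5)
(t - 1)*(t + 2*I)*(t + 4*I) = t^3 - t^2 + 6*I*t^2 - 8*t - 6*I*t + 8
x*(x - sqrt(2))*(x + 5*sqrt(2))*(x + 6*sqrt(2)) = x^4 + 10*sqrt(2)*x^3 + 38*x^2 - 60*sqrt(2)*x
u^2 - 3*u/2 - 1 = (u - 2)*(u + 1/2)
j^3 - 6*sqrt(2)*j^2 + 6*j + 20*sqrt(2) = (j - 5*sqrt(2))*(j - 2*sqrt(2))*(j + sqrt(2))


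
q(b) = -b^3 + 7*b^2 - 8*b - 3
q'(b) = -3*b^2 + 14*b - 8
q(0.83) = -5.39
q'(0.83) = 1.55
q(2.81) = 7.60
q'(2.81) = 7.65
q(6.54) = -35.65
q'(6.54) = -44.75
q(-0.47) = 2.41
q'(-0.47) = -15.24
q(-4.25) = 234.20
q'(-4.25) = -121.69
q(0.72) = -5.50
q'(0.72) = 0.52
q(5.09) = 5.76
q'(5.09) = -14.46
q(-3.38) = 142.63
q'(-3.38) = -89.59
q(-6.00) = 513.00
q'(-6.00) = -200.00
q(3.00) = 9.00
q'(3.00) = 7.00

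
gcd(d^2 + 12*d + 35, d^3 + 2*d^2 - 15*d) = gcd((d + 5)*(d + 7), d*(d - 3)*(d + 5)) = d + 5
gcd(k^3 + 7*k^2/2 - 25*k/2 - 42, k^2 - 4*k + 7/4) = k - 7/2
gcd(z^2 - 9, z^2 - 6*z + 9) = z - 3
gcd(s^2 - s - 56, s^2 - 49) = s + 7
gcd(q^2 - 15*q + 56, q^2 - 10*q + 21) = q - 7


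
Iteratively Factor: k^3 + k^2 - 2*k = (k - 1)*(k^2 + 2*k) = k*(k - 1)*(k + 2)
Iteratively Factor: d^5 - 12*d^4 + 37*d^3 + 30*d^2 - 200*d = (d - 5)*(d^4 - 7*d^3 + 2*d^2 + 40*d) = (d - 5)^2*(d^3 - 2*d^2 - 8*d) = (d - 5)^2*(d + 2)*(d^2 - 4*d) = d*(d - 5)^2*(d + 2)*(d - 4)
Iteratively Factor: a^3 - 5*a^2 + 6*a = (a - 3)*(a^2 - 2*a) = a*(a - 3)*(a - 2)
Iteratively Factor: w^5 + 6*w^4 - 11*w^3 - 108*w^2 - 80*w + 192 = (w + 4)*(w^4 + 2*w^3 - 19*w^2 - 32*w + 48) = (w - 4)*(w + 4)*(w^3 + 6*w^2 + 5*w - 12) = (w - 4)*(w + 4)^2*(w^2 + 2*w - 3) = (w - 4)*(w - 1)*(w + 4)^2*(w + 3)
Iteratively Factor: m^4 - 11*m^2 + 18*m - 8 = (m - 1)*(m^3 + m^2 - 10*m + 8) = (m - 2)*(m - 1)*(m^2 + 3*m - 4) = (m - 2)*(m - 1)^2*(m + 4)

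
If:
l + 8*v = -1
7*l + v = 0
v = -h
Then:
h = 7/55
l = 1/55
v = -7/55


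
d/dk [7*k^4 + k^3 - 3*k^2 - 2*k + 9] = 28*k^3 + 3*k^2 - 6*k - 2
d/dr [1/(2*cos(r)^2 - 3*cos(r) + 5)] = (4*cos(r) - 3)*sin(r)/(-3*cos(r) + cos(2*r) + 6)^2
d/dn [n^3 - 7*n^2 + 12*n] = 3*n^2 - 14*n + 12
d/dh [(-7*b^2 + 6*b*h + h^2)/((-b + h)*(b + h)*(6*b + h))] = (-43*b^2 - 14*b*h - h^2)/(36*b^4 + 84*b^3*h + 61*b^2*h^2 + 14*b*h^3 + h^4)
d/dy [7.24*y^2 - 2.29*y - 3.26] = 14.48*y - 2.29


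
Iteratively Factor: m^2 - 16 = (m - 4)*(m + 4)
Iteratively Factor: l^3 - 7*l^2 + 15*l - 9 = (l - 1)*(l^2 - 6*l + 9) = (l - 3)*(l - 1)*(l - 3)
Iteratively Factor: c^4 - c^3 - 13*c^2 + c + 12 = (c - 4)*(c^3 + 3*c^2 - c - 3) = (c - 4)*(c - 1)*(c^2 + 4*c + 3) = (c - 4)*(c - 1)*(c + 1)*(c + 3)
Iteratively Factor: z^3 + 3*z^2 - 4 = (z - 1)*(z^2 + 4*z + 4) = (z - 1)*(z + 2)*(z + 2)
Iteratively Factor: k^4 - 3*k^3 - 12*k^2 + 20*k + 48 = (k + 2)*(k^3 - 5*k^2 - 2*k + 24) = (k - 4)*(k + 2)*(k^2 - k - 6) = (k - 4)*(k + 2)^2*(k - 3)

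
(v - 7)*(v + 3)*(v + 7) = v^3 + 3*v^2 - 49*v - 147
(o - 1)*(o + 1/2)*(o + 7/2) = o^3 + 3*o^2 - 9*o/4 - 7/4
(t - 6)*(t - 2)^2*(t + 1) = t^4 - 9*t^3 + 18*t^2 + 4*t - 24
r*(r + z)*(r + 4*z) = r^3 + 5*r^2*z + 4*r*z^2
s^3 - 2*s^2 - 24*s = s*(s - 6)*(s + 4)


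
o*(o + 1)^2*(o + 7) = o^4 + 9*o^3 + 15*o^2 + 7*o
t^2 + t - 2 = (t - 1)*(t + 2)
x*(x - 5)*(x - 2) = x^3 - 7*x^2 + 10*x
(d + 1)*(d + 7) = d^2 + 8*d + 7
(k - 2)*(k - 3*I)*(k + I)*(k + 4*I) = k^4 - 2*k^3 + 2*I*k^3 + 11*k^2 - 4*I*k^2 - 22*k + 12*I*k - 24*I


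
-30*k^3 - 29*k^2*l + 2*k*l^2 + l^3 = (-5*k + l)*(k + l)*(6*k + l)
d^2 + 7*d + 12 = (d + 3)*(d + 4)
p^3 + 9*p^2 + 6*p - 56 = (p - 2)*(p + 4)*(p + 7)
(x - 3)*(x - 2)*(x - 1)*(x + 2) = x^4 - 4*x^3 - x^2 + 16*x - 12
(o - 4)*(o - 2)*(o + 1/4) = o^3 - 23*o^2/4 + 13*o/2 + 2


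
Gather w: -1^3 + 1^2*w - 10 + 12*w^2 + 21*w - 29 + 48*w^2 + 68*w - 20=60*w^2 + 90*w - 60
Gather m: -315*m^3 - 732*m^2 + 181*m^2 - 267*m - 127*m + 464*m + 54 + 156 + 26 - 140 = -315*m^3 - 551*m^2 + 70*m + 96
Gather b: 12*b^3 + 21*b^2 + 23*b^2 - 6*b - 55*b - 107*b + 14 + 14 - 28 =12*b^3 + 44*b^2 - 168*b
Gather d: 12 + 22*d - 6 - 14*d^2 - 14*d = -14*d^2 + 8*d + 6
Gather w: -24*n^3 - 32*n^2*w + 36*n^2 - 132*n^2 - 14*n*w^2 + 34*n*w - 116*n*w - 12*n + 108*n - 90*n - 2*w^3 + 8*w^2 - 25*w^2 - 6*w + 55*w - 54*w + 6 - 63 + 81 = -24*n^3 - 96*n^2 + 6*n - 2*w^3 + w^2*(-14*n - 17) + w*(-32*n^2 - 82*n - 5) + 24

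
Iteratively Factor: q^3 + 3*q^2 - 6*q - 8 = (q - 2)*(q^2 + 5*q + 4) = (q - 2)*(q + 1)*(q + 4)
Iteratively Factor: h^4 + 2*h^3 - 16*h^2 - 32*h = (h + 2)*(h^3 - 16*h) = (h + 2)*(h + 4)*(h^2 - 4*h) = h*(h + 2)*(h + 4)*(h - 4)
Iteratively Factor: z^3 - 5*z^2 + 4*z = (z)*(z^2 - 5*z + 4) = z*(z - 1)*(z - 4)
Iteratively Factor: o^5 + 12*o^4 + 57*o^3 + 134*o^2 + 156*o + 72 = (o + 2)*(o^4 + 10*o^3 + 37*o^2 + 60*o + 36) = (o + 2)^2*(o^3 + 8*o^2 + 21*o + 18) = (o + 2)^3*(o^2 + 6*o + 9) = (o + 2)^3*(o + 3)*(o + 3)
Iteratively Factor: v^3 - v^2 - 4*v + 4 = (v + 2)*(v^2 - 3*v + 2) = (v - 2)*(v + 2)*(v - 1)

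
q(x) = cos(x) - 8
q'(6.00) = 0.28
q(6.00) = -7.04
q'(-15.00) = 0.65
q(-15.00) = -8.76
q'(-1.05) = 0.87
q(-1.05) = -7.50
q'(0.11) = -0.11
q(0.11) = -7.01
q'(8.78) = -0.60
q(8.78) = -8.80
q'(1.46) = -0.99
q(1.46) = -7.89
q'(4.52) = 0.98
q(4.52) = -8.19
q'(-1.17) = 0.92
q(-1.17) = -7.61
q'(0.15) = -0.15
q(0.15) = -7.01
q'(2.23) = -0.79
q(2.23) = -8.61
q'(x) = -sin(x)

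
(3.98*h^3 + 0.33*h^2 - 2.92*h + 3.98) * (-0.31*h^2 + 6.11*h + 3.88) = -1.2338*h^5 + 24.2155*h^4 + 18.3639*h^3 - 17.7946*h^2 + 12.9882*h + 15.4424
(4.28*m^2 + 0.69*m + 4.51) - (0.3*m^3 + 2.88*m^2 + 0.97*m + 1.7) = -0.3*m^3 + 1.4*m^2 - 0.28*m + 2.81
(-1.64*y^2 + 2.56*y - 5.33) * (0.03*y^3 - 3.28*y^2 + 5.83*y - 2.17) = -0.0492*y^5 + 5.456*y^4 - 18.1179*y^3 + 35.966*y^2 - 36.6291*y + 11.5661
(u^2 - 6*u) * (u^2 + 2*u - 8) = u^4 - 4*u^3 - 20*u^2 + 48*u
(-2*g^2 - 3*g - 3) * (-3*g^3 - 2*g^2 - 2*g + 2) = 6*g^5 + 13*g^4 + 19*g^3 + 8*g^2 - 6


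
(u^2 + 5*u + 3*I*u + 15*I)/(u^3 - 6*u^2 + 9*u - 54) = (u + 5)/(u^2 - 3*u*(2 + I) + 18*I)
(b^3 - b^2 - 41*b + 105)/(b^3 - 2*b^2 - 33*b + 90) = (b + 7)/(b + 6)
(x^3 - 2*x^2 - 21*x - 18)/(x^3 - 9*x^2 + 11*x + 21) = (x^2 - 3*x - 18)/(x^2 - 10*x + 21)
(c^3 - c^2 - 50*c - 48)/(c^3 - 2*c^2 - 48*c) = (c + 1)/c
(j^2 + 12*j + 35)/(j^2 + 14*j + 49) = (j + 5)/(j + 7)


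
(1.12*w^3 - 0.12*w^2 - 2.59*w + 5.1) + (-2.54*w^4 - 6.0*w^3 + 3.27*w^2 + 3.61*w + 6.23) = -2.54*w^4 - 4.88*w^3 + 3.15*w^2 + 1.02*w + 11.33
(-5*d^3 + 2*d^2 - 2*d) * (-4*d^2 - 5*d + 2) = 20*d^5 + 17*d^4 - 12*d^3 + 14*d^2 - 4*d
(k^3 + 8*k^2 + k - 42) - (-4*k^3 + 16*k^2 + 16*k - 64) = 5*k^3 - 8*k^2 - 15*k + 22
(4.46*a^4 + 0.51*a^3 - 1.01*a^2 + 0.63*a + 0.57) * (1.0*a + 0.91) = 4.46*a^5 + 4.5686*a^4 - 0.5459*a^3 - 0.2891*a^2 + 1.1433*a + 0.5187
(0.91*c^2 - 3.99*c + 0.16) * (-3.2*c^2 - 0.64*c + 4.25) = -2.912*c^4 + 12.1856*c^3 + 5.9091*c^2 - 17.0599*c + 0.68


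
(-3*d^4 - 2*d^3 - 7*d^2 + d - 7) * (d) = -3*d^5 - 2*d^4 - 7*d^3 + d^2 - 7*d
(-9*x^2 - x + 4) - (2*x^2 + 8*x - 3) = -11*x^2 - 9*x + 7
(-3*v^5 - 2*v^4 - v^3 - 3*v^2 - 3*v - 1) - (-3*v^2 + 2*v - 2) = -3*v^5 - 2*v^4 - v^3 - 5*v + 1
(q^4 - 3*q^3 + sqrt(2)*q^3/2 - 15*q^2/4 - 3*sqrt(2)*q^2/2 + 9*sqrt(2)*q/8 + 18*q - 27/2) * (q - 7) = q^5 - 10*q^4 + sqrt(2)*q^4/2 - 5*sqrt(2)*q^3 + 69*q^3/4 + 93*sqrt(2)*q^2/8 + 177*q^2/4 - 279*q/2 - 63*sqrt(2)*q/8 + 189/2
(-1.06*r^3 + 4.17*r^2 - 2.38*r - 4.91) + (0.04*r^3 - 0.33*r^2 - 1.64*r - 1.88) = -1.02*r^3 + 3.84*r^2 - 4.02*r - 6.79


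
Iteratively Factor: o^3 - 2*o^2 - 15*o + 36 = (o - 3)*(o^2 + o - 12) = (o - 3)^2*(o + 4)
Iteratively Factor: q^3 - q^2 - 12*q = (q - 4)*(q^2 + 3*q) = (q - 4)*(q + 3)*(q)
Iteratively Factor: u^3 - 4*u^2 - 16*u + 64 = (u - 4)*(u^2 - 16) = (u - 4)*(u + 4)*(u - 4)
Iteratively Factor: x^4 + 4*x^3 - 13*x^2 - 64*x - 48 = (x + 4)*(x^3 - 13*x - 12) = (x + 1)*(x + 4)*(x^2 - x - 12) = (x - 4)*(x + 1)*(x + 4)*(x + 3)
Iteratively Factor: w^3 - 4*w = (w + 2)*(w^2 - 2*w) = (w - 2)*(w + 2)*(w)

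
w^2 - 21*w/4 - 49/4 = (w - 7)*(w + 7/4)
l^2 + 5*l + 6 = (l + 2)*(l + 3)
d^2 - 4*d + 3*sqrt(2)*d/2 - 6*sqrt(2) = (d - 4)*(d + 3*sqrt(2)/2)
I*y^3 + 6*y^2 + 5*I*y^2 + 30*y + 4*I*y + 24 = (y + 4)*(y - 6*I)*(I*y + I)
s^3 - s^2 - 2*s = s*(s - 2)*(s + 1)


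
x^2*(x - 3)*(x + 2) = x^4 - x^3 - 6*x^2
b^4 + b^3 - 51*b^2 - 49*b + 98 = (b - 7)*(b - 1)*(b + 2)*(b + 7)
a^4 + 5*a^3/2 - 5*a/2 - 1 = (a - 1)*(a + 1/2)*(a + 1)*(a + 2)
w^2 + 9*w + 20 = (w + 4)*(w + 5)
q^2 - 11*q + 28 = (q - 7)*(q - 4)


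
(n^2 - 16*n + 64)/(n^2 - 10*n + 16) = (n - 8)/(n - 2)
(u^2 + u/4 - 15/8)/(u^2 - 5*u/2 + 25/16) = 2*(2*u + 3)/(4*u - 5)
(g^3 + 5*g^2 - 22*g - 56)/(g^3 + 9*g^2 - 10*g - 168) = (g + 2)/(g + 6)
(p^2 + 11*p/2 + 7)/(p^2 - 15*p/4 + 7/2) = 2*(2*p^2 + 11*p + 14)/(4*p^2 - 15*p + 14)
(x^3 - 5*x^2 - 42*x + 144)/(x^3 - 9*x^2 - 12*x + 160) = (x^2 + 3*x - 18)/(x^2 - x - 20)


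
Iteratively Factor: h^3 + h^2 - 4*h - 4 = (h + 2)*(h^2 - h - 2) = (h - 2)*(h + 2)*(h + 1)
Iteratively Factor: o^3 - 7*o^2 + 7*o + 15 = (o + 1)*(o^2 - 8*o + 15) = (o - 5)*(o + 1)*(o - 3)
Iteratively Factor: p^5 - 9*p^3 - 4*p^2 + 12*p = (p + 2)*(p^4 - 2*p^3 - 5*p^2 + 6*p) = (p + 2)^2*(p^3 - 4*p^2 + 3*p) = p*(p + 2)^2*(p^2 - 4*p + 3) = p*(p - 1)*(p + 2)^2*(p - 3)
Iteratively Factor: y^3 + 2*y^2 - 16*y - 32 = (y + 2)*(y^2 - 16) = (y + 2)*(y + 4)*(y - 4)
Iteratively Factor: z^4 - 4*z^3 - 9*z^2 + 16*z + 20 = (z - 5)*(z^3 + z^2 - 4*z - 4) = (z - 5)*(z + 2)*(z^2 - z - 2) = (z - 5)*(z - 2)*(z + 2)*(z + 1)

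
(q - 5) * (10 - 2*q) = -2*q^2 + 20*q - 50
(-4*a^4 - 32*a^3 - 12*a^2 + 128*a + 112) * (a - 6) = -4*a^5 - 8*a^4 + 180*a^3 + 200*a^2 - 656*a - 672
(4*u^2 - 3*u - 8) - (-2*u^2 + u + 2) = 6*u^2 - 4*u - 10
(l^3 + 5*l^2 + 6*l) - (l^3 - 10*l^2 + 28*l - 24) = 15*l^2 - 22*l + 24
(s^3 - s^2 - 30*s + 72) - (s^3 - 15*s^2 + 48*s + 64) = 14*s^2 - 78*s + 8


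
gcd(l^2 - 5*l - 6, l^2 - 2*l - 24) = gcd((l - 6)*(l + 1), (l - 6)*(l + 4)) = l - 6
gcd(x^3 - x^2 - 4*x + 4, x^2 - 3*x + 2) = x^2 - 3*x + 2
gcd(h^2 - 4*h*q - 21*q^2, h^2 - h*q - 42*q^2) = -h + 7*q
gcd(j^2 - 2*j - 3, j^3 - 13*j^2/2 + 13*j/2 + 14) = j + 1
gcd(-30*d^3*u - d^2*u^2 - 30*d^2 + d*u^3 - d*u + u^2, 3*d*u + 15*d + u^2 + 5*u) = 1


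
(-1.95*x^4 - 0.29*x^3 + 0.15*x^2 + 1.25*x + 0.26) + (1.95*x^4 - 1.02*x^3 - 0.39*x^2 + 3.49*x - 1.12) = -1.31*x^3 - 0.24*x^2 + 4.74*x - 0.86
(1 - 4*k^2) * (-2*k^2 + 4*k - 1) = 8*k^4 - 16*k^3 + 2*k^2 + 4*k - 1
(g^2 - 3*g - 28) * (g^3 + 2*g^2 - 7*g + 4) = g^5 - g^4 - 41*g^3 - 31*g^2 + 184*g - 112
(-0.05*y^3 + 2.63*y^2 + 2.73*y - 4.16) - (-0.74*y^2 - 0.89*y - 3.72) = -0.05*y^3 + 3.37*y^2 + 3.62*y - 0.44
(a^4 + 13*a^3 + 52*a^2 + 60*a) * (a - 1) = a^5 + 12*a^4 + 39*a^3 + 8*a^2 - 60*a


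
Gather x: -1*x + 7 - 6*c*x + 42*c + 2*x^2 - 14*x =42*c + 2*x^2 + x*(-6*c - 15) + 7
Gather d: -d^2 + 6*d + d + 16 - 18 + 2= -d^2 + 7*d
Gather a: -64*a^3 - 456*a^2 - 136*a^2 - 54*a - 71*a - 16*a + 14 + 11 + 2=-64*a^3 - 592*a^2 - 141*a + 27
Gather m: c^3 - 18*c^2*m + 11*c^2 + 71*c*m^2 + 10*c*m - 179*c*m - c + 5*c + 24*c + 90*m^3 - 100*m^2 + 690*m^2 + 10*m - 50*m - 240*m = c^3 + 11*c^2 + 28*c + 90*m^3 + m^2*(71*c + 590) + m*(-18*c^2 - 169*c - 280)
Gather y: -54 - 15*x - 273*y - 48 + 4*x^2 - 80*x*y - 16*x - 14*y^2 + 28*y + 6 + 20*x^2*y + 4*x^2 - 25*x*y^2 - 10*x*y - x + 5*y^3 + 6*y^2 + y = 8*x^2 - 32*x + 5*y^3 + y^2*(-25*x - 8) + y*(20*x^2 - 90*x - 244) - 96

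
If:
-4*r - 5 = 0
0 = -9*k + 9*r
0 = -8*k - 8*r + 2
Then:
No Solution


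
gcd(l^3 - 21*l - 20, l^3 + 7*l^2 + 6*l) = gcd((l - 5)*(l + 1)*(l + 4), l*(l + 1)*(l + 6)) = l + 1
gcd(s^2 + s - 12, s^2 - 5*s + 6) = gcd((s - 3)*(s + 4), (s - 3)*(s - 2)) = s - 3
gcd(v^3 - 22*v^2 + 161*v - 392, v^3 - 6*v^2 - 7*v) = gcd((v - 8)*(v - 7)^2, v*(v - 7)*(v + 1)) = v - 7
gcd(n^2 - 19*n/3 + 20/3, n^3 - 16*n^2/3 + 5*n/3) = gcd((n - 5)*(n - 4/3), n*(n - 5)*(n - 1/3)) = n - 5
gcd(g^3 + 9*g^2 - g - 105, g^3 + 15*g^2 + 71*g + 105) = g^2 + 12*g + 35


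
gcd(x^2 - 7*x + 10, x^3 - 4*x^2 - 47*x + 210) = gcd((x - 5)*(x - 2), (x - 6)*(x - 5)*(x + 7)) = x - 5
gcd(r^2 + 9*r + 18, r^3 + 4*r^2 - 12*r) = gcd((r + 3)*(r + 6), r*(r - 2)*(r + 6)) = r + 6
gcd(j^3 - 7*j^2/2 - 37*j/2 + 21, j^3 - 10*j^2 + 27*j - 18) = j^2 - 7*j + 6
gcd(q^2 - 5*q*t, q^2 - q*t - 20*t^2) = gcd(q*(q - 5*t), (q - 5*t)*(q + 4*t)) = q - 5*t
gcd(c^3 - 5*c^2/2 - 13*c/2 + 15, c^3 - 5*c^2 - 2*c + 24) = c - 3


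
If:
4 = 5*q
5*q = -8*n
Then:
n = -1/2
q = 4/5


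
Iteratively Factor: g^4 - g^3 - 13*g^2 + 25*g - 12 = (g - 1)*(g^3 - 13*g + 12) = (g - 3)*(g - 1)*(g^2 + 3*g - 4) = (g - 3)*(g - 1)*(g + 4)*(g - 1)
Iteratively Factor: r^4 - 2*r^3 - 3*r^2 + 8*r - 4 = (r + 2)*(r^3 - 4*r^2 + 5*r - 2) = (r - 2)*(r + 2)*(r^2 - 2*r + 1) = (r - 2)*(r - 1)*(r + 2)*(r - 1)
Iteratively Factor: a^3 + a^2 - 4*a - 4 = (a - 2)*(a^2 + 3*a + 2) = (a - 2)*(a + 1)*(a + 2)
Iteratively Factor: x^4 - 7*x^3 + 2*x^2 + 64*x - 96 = (x - 4)*(x^3 - 3*x^2 - 10*x + 24) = (x - 4)^2*(x^2 + x - 6) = (x - 4)^2*(x - 2)*(x + 3)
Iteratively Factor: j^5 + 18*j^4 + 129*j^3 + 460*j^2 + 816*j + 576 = (j + 4)*(j^4 + 14*j^3 + 73*j^2 + 168*j + 144) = (j + 3)*(j + 4)*(j^3 + 11*j^2 + 40*j + 48) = (j + 3)*(j + 4)^2*(j^2 + 7*j + 12) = (j + 3)^2*(j + 4)^2*(j + 4)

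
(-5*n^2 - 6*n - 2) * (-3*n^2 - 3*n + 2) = 15*n^4 + 33*n^3 + 14*n^2 - 6*n - 4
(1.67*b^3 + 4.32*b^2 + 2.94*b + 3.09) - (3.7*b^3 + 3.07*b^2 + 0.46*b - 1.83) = -2.03*b^3 + 1.25*b^2 + 2.48*b + 4.92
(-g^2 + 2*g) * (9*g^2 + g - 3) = -9*g^4 + 17*g^3 + 5*g^2 - 6*g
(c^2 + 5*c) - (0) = c^2 + 5*c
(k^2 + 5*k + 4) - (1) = k^2 + 5*k + 3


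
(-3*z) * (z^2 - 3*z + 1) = -3*z^3 + 9*z^2 - 3*z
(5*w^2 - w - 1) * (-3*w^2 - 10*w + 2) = -15*w^4 - 47*w^3 + 23*w^2 + 8*w - 2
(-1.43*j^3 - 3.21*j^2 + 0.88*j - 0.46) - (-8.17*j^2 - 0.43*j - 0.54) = -1.43*j^3 + 4.96*j^2 + 1.31*j + 0.08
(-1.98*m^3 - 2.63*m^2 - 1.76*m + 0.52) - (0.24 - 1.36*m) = -1.98*m^3 - 2.63*m^2 - 0.4*m + 0.28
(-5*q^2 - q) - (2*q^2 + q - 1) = -7*q^2 - 2*q + 1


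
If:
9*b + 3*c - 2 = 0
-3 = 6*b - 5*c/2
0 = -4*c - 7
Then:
No Solution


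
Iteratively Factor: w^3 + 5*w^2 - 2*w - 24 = (w + 3)*(w^2 + 2*w - 8) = (w - 2)*(w + 3)*(w + 4)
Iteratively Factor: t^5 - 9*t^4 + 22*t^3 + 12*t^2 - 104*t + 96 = (t - 3)*(t^4 - 6*t^3 + 4*t^2 + 24*t - 32) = (t - 4)*(t - 3)*(t^3 - 2*t^2 - 4*t + 8) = (t - 4)*(t - 3)*(t - 2)*(t^2 - 4) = (t - 4)*(t - 3)*(t - 2)^2*(t + 2)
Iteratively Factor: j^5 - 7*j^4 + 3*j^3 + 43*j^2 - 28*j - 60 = (j - 3)*(j^4 - 4*j^3 - 9*j^2 + 16*j + 20) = (j - 3)*(j - 2)*(j^3 - 2*j^2 - 13*j - 10) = (j - 3)*(j - 2)*(j + 1)*(j^2 - 3*j - 10) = (j - 3)*(j - 2)*(j + 1)*(j + 2)*(j - 5)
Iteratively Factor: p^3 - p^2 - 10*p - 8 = (p + 1)*(p^2 - 2*p - 8) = (p - 4)*(p + 1)*(p + 2)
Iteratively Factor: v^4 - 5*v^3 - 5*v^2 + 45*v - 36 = (v - 4)*(v^3 - v^2 - 9*v + 9) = (v - 4)*(v + 3)*(v^2 - 4*v + 3) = (v - 4)*(v - 3)*(v + 3)*(v - 1)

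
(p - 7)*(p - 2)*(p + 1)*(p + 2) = p^4 - 6*p^3 - 11*p^2 + 24*p + 28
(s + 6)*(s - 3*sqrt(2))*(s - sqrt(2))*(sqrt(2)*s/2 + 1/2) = sqrt(2)*s^4/2 - 7*s^3/2 + 3*sqrt(2)*s^3 - 21*s^2 + sqrt(2)*s^2 + 3*s + 6*sqrt(2)*s + 18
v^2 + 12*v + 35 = (v + 5)*(v + 7)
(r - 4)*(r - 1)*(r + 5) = r^3 - 21*r + 20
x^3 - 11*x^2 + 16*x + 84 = (x - 7)*(x - 6)*(x + 2)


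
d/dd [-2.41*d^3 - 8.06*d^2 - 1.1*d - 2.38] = -7.23*d^2 - 16.12*d - 1.1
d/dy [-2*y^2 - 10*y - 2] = -4*y - 10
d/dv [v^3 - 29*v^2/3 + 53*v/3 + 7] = 3*v^2 - 58*v/3 + 53/3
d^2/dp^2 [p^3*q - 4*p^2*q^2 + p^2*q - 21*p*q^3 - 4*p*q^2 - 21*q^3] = 2*q*(3*p - 4*q + 1)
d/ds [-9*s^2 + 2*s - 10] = 2 - 18*s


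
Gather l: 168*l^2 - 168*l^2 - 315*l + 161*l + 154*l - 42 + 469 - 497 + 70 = 0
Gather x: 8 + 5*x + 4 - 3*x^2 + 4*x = -3*x^2 + 9*x + 12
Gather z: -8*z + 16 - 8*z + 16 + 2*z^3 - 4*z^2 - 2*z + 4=2*z^3 - 4*z^2 - 18*z + 36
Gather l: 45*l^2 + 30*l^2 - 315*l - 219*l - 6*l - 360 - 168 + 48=75*l^2 - 540*l - 480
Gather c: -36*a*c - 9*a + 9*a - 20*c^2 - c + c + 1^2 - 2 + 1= -36*a*c - 20*c^2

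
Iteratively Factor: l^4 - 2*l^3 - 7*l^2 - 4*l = (l + 1)*(l^3 - 3*l^2 - 4*l) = (l + 1)^2*(l^2 - 4*l) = l*(l + 1)^2*(l - 4)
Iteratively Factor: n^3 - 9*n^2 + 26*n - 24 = (n - 3)*(n^2 - 6*n + 8) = (n - 4)*(n - 3)*(n - 2)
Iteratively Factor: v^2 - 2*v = (v)*(v - 2)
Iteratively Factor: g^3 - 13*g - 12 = (g + 3)*(g^2 - 3*g - 4) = (g + 1)*(g + 3)*(g - 4)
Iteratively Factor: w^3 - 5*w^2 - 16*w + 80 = (w + 4)*(w^2 - 9*w + 20) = (w - 4)*(w + 4)*(w - 5)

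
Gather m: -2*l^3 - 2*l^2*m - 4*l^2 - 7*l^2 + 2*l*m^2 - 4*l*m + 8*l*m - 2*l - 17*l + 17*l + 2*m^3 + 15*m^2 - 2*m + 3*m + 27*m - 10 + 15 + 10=-2*l^3 - 11*l^2 - 2*l + 2*m^3 + m^2*(2*l + 15) + m*(-2*l^2 + 4*l + 28) + 15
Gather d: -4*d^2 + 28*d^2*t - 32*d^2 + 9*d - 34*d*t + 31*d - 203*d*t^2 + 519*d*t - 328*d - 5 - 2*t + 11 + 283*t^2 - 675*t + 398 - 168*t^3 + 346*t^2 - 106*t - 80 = d^2*(28*t - 36) + d*(-203*t^2 + 485*t - 288) - 168*t^3 + 629*t^2 - 783*t + 324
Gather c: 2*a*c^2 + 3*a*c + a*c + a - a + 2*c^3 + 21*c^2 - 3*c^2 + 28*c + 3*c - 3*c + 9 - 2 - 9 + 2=2*c^3 + c^2*(2*a + 18) + c*(4*a + 28)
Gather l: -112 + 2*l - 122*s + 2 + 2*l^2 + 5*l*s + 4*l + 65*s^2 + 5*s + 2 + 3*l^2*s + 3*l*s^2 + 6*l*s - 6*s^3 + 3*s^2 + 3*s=l^2*(3*s + 2) + l*(3*s^2 + 11*s + 6) - 6*s^3 + 68*s^2 - 114*s - 108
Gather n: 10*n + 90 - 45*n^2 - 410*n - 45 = -45*n^2 - 400*n + 45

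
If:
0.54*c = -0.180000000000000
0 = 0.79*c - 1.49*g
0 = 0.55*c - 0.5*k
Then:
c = -0.33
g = -0.18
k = -0.37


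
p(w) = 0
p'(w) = 0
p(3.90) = 0.00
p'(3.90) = 0.00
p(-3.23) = 0.00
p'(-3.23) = 0.00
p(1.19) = 0.00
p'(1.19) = 0.00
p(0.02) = 0.00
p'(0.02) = 0.00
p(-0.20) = 0.00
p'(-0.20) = 0.00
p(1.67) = 0.00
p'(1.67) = 0.00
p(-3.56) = 0.00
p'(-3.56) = 0.00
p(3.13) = 0.00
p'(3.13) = 0.00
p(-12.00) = 0.00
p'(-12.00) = 0.00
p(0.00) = 0.00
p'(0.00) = 0.00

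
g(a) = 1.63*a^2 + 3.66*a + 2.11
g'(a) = 3.26*a + 3.66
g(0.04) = 2.26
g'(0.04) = 3.79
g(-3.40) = 8.51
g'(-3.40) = -7.42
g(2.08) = 16.77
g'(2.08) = 10.44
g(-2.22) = 2.02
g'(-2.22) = -3.58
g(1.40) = 10.43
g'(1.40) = 8.22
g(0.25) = 3.13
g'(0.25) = 4.48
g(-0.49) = 0.71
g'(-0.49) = 2.06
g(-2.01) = 1.34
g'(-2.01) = -2.89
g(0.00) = 2.11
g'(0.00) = 3.66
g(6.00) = 82.75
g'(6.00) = 23.22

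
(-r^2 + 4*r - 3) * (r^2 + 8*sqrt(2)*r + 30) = -r^4 - 8*sqrt(2)*r^3 + 4*r^3 - 33*r^2 + 32*sqrt(2)*r^2 - 24*sqrt(2)*r + 120*r - 90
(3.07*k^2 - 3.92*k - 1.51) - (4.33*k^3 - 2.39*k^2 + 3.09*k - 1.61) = -4.33*k^3 + 5.46*k^2 - 7.01*k + 0.1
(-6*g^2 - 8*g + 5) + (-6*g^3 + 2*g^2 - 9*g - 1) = -6*g^3 - 4*g^2 - 17*g + 4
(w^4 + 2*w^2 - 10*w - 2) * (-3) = -3*w^4 - 6*w^2 + 30*w + 6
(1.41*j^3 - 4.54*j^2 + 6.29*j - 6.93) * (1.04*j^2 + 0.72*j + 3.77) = 1.4664*j^5 - 3.7064*j^4 + 8.5885*j^3 - 19.7942*j^2 + 18.7237*j - 26.1261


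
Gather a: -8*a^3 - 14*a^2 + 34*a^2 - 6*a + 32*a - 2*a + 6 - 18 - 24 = -8*a^3 + 20*a^2 + 24*a - 36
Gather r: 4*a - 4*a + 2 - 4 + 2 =0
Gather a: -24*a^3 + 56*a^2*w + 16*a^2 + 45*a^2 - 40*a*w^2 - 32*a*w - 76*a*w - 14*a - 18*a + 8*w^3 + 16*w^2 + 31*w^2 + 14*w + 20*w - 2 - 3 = -24*a^3 + a^2*(56*w + 61) + a*(-40*w^2 - 108*w - 32) + 8*w^3 + 47*w^2 + 34*w - 5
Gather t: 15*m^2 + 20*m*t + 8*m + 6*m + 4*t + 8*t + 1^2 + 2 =15*m^2 + 14*m + t*(20*m + 12) + 3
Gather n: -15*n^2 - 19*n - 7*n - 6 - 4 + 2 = -15*n^2 - 26*n - 8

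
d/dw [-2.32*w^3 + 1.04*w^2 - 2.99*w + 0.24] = -6.96*w^2 + 2.08*w - 2.99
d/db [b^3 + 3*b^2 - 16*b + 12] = 3*b^2 + 6*b - 16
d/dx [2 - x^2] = -2*x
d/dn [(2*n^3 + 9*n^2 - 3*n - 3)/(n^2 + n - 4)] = (2*n^4 + 4*n^3 - 12*n^2 - 66*n + 15)/(n^4 + 2*n^3 - 7*n^2 - 8*n + 16)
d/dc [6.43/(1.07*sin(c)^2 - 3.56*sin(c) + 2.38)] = (22.8908 - 13.7602*sin(c))*cos(c)/(1.07*sin(c)^2 - 3.56*sin(c) + 2.38)^2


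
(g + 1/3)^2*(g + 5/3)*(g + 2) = g^4 + 13*g^3/3 + 53*g^2/9 + 71*g/27 + 10/27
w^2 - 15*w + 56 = (w - 8)*(w - 7)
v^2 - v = v*(v - 1)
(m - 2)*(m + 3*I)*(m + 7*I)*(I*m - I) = I*m^4 - 10*m^3 - 3*I*m^3 + 30*m^2 - 19*I*m^2 - 20*m + 63*I*m - 42*I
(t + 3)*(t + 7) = t^2 + 10*t + 21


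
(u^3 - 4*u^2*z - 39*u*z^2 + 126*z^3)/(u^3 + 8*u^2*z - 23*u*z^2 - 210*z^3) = (-u^2 + 10*u*z - 21*z^2)/(-u^2 - 2*u*z + 35*z^2)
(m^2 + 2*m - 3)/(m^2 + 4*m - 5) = (m + 3)/(m + 5)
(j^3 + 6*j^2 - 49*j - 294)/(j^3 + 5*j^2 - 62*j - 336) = (j - 7)/(j - 8)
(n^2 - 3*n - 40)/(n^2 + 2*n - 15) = (n - 8)/(n - 3)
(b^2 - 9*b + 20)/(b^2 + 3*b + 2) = (b^2 - 9*b + 20)/(b^2 + 3*b + 2)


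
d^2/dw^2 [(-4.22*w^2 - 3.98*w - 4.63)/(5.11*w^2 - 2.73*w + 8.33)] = (-325.592848*w^3 + 352.384578*w^2 + 1404.022578*w - 441.509796)/(133.432831*w^6 - 213.858099*w^5 + 766.794336*w^4 - 717.582411*w^3 + 1249.979808*w^2 - 568.295091*w + 578.009537)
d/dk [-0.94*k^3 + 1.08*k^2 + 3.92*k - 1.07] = -2.82*k^2 + 2.16*k + 3.92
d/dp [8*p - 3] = 8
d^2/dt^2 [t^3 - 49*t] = 6*t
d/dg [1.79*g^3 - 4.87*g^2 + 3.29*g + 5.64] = 5.37*g^2 - 9.74*g + 3.29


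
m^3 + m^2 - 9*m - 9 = (m - 3)*(m + 1)*(m + 3)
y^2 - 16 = (y - 4)*(y + 4)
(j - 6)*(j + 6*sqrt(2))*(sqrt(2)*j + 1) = sqrt(2)*j^3 - 6*sqrt(2)*j^2 + 13*j^2 - 78*j + 6*sqrt(2)*j - 36*sqrt(2)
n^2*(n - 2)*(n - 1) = n^4 - 3*n^3 + 2*n^2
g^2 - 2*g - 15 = (g - 5)*(g + 3)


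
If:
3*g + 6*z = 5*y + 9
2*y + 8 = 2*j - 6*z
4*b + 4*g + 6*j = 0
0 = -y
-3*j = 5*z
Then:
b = -48/7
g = 33/7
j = 10/7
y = 0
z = -6/7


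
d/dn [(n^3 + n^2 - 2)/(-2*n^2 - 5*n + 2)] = (-2*n^4 - 10*n^3 + n^2 - 4*n - 10)/(4*n^4 + 20*n^3 + 17*n^2 - 20*n + 4)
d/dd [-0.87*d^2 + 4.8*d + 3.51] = 4.8 - 1.74*d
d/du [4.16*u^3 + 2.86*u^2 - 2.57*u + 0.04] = 12.48*u^2 + 5.72*u - 2.57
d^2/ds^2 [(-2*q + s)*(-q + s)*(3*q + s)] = 6*s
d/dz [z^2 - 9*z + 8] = 2*z - 9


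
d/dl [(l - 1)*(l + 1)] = 2*l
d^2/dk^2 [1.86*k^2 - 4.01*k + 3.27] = 3.72000000000000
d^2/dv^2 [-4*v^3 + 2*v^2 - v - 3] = 4 - 24*v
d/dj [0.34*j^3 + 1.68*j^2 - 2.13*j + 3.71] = 1.02*j^2 + 3.36*j - 2.13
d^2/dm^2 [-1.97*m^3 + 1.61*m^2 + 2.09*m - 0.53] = 3.22 - 11.82*m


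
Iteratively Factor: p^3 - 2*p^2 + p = (p)*(p^2 - 2*p + 1) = p*(p - 1)*(p - 1)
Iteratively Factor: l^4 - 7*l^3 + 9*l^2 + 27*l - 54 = (l - 3)*(l^3 - 4*l^2 - 3*l + 18) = (l - 3)*(l + 2)*(l^2 - 6*l + 9) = (l - 3)^2*(l + 2)*(l - 3)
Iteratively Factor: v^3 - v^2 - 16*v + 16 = (v + 4)*(v^2 - 5*v + 4) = (v - 1)*(v + 4)*(v - 4)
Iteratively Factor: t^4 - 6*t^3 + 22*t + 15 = (t + 1)*(t^3 - 7*t^2 + 7*t + 15) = (t + 1)^2*(t^2 - 8*t + 15) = (t - 5)*(t + 1)^2*(t - 3)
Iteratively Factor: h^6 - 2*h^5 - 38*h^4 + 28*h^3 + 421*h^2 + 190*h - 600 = (h - 5)*(h^5 + 3*h^4 - 23*h^3 - 87*h^2 - 14*h + 120) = (h - 5)*(h + 2)*(h^4 + h^3 - 25*h^2 - 37*h + 60) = (h - 5)^2*(h + 2)*(h^3 + 6*h^2 + 5*h - 12) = (h - 5)^2*(h - 1)*(h + 2)*(h^2 + 7*h + 12) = (h - 5)^2*(h - 1)*(h + 2)*(h + 3)*(h + 4)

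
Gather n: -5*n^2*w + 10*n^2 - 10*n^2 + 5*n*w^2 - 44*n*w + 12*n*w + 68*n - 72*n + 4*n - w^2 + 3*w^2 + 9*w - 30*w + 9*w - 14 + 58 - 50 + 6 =-5*n^2*w + n*(5*w^2 - 32*w) + 2*w^2 - 12*w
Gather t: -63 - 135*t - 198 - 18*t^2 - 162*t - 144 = -18*t^2 - 297*t - 405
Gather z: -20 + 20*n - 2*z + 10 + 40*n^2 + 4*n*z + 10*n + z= 40*n^2 + 30*n + z*(4*n - 1) - 10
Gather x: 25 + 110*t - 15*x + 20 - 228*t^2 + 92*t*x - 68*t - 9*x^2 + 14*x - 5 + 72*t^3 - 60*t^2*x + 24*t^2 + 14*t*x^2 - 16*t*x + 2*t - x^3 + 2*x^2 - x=72*t^3 - 204*t^2 + 44*t - x^3 + x^2*(14*t - 7) + x*(-60*t^2 + 76*t - 2) + 40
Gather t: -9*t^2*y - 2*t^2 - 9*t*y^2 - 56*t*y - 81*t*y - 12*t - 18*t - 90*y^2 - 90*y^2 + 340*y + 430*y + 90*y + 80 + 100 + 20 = t^2*(-9*y - 2) + t*(-9*y^2 - 137*y - 30) - 180*y^2 + 860*y + 200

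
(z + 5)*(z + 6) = z^2 + 11*z + 30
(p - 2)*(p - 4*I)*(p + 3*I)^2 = p^4 - 2*p^3 + 2*I*p^3 + 15*p^2 - 4*I*p^2 - 30*p + 36*I*p - 72*I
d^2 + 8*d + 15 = (d + 3)*(d + 5)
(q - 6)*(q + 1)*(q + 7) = q^3 + 2*q^2 - 41*q - 42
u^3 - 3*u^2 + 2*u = u*(u - 2)*(u - 1)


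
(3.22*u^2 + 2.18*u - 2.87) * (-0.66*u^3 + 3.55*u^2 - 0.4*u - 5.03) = -2.1252*u^5 + 9.9922*u^4 + 8.3452*u^3 - 27.2571*u^2 - 9.8174*u + 14.4361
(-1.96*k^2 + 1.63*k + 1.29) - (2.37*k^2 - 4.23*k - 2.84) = -4.33*k^2 + 5.86*k + 4.13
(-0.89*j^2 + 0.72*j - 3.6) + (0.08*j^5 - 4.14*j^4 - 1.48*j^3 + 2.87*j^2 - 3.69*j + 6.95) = 0.08*j^5 - 4.14*j^4 - 1.48*j^3 + 1.98*j^2 - 2.97*j + 3.35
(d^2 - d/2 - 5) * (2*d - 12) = 2*d^3 - 13*d^2 - 4*d + 60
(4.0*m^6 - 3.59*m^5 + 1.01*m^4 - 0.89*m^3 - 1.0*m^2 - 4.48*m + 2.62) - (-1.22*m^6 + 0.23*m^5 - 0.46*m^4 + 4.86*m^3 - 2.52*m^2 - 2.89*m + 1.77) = 5.22*m^6 - 3.82*m^5 + 1.47*m^4 - 5.75*m^3 + 1.52*m^2 - 1.59*m + 0.85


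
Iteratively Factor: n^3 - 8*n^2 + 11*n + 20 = (n + 1)*(n^2 - 9*n + 20) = (n - 4)*(n + 1)*(n - 5)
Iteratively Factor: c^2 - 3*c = (c - 3)*(c)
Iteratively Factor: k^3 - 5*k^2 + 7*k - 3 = (k - 1)*(k^2 - 4*k + 3) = (k - 1)^2*(k - 3)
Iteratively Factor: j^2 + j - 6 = (j + 3)*(j - 2)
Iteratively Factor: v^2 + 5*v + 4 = (v + 1)*(v + 4)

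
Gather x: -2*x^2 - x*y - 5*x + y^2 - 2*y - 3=-2*x^2 + x*(-y - 5) + y^2 - 2*y - 3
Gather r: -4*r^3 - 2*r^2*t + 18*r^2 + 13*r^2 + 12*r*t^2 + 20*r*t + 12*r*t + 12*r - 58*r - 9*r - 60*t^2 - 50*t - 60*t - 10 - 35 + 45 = -4*r^3 + r^2*(31 - 2*t) + r*(12*t^2 + 32*t - 55) - 60*t^2 - 110*t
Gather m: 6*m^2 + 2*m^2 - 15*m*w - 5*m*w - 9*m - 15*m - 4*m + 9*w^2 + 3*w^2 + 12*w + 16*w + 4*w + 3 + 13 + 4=8*m^2 + m*(-20*w - 28) + 12*w^2 + 32*w + 20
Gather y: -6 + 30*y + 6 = 30*y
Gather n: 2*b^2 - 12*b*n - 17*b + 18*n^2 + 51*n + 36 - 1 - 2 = 2*b^2 - 17*b + 18*n^2 + n*(51 - 12*b) + 33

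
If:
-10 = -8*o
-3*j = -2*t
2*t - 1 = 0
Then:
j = 1/3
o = 5/4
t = 1/2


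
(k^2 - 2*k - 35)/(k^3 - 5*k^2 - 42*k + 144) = (k^2 - 2*k - 35)/(k^3 - 5*k^2 - 42*k + 144)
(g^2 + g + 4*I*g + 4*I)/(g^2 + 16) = (g + 1)/(g - 4*I)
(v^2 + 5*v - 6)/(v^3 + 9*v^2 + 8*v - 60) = (v - 1)/(v^2 + 3*v - 10)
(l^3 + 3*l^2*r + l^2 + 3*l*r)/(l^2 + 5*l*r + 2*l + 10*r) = l*(l^2 + 3*l*r + l + 3*r)/(l^2 + 5*l*r + 2*l + 10*r)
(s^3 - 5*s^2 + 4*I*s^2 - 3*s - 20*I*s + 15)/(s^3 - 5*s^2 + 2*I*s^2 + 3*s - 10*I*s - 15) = (s + I)/(s - I)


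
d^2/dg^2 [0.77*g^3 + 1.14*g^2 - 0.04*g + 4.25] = 4.62*g + 2.28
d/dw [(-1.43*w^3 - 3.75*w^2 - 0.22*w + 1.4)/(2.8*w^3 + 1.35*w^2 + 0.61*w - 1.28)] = (-1.77635683940025e-15*w^5 + 8.56949999999999*w^4 - 0.512599999999999*w^3 - 8.2593*w^2 + 5.82*w - 0.5724)/(7.84*w^6 + 7.56*w^5 + 5.2385*w^4 - 5.521*w^3 - 3.0839*w^2 - 1.5616*w + 1.6384)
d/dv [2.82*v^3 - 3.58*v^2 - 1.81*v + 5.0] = 8.46*v^2 - 7.16*v - 1.81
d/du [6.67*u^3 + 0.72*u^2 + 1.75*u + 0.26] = 20.01*u^2 + 1.44*u + 1.75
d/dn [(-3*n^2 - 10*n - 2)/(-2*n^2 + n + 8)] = (-23*n^2 - 56*n - 78)/(4*n^4 - 4*n^3 - 31*n^2 + 16*n + 64)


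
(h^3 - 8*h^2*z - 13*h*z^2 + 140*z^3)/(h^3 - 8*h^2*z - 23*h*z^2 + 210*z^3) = (-h^2 + h*z + 20*z^2)/(-h^2 + h*z + 30*z^2)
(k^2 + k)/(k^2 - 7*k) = (k + 1)/(k - 7)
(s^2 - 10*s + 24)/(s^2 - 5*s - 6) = (s - 4)/(s + 1)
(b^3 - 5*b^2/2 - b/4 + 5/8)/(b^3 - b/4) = (b - 5/2)/b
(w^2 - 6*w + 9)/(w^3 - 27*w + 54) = 1/(w + 6)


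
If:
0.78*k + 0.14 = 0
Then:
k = -0.18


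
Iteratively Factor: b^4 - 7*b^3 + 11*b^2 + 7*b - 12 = (b - 1)*(b^3 - 6*b^2 + 5*b + 12) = (b - 1)*(b + 1)*(b^2 - 7*b + 12) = (b - 4)*(b - 1)*(b + 1)*(b - 3)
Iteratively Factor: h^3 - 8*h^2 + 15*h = (h - 3)*(h^2 - 5*h) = h*(h - 3)*(h - 5)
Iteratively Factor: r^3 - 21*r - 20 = (r + 4)*(r^2 - 4*r - 5) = (r - 5)*(r + 4)*(r + 1)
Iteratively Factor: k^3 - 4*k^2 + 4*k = (k - 2)*(k^2 - 2*k) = k*(k - 2)*(k - 2)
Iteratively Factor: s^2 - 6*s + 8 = (s - 4)*(s - 2)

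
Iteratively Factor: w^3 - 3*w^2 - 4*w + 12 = (w + 2)*(w^2 - 5*w + 6) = (w - 2)*(w + 2)*(w - 3)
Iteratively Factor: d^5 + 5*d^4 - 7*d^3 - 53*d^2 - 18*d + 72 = (d - 3)*(d^4 + 8*d^3 + 17*d^2 - 2*d - 24) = (d - 3)*(d + 3)*(d^3 + 5*d^2 + 2*d - 8) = (d - 3)*(d + 3)*(d + 4)*(d^2 + d - 2) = (d - 3)*(d + 2)*(d + 3)*(d + 4)*(d - 1)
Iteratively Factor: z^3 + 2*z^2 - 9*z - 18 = (z - 3)*(z^2 + 5*z + 6) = (z - 3)*(z + 3)*(z + 2)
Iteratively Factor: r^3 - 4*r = (r - 2)*(r^2 + 2*r) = (r - 2)*(r + 2)*(r)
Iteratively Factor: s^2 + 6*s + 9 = (s + 3)*(s + 3)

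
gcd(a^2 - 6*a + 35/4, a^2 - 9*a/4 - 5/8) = a - 5/2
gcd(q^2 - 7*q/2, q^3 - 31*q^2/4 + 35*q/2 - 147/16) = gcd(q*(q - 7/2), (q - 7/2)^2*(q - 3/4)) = q - 7/2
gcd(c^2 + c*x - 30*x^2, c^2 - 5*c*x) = -c + 5*x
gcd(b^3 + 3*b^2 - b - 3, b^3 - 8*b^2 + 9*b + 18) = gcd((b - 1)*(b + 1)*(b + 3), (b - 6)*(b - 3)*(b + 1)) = b + 1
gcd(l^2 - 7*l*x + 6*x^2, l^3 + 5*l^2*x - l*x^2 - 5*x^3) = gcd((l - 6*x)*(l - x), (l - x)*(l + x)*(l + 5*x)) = -l + x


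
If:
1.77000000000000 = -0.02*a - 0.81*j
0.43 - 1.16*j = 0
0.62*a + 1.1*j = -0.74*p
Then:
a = -103.51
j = 0.37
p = 86.18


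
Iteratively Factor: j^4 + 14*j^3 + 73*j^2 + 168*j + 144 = (j + 3)*(j^3 + 11*j^2 + 40*j + 48) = (j + 3)*(j + 4)*(j^2 + 7*j + 12) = (j + 3)^2*(j + 4)*(j + 4)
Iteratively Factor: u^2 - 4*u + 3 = (u - 1)*(u - 3)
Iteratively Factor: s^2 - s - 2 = (s + 1)*(s - 2)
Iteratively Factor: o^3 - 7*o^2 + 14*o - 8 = (o - 4)*(o^2 - 3*o + 2) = (o - 4)*(o - 2)*(o - 1)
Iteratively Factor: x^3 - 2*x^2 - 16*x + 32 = (x + 4)*(x^2 - 6*x + 8) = (x - 4)*(x + 4)*(x - 2)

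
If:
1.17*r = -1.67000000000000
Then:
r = -1.43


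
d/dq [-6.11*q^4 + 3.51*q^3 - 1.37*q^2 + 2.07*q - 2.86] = -24.44*q^3 + 10.53*q^2 - 2.74*q + 2.07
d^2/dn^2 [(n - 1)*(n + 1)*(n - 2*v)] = 6*n - 4*v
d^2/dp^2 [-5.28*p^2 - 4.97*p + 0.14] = -10.5600000000000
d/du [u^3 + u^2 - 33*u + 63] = 3*u^2 + 2*u - 33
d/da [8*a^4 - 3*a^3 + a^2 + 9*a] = 32*a^3 - 9*a^2 + 2*a + 9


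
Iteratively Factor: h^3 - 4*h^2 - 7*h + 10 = (h + 2)*(h^2 - 6*h + 5) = (h - 5)*(h + 2)*(h - 1)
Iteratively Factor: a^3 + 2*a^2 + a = (a + 1)*(a^2 + a) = (a + 1)^2*(a)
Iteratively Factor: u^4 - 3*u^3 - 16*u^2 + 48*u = (u + 4)*(u^3 - 7*u^2 + 12*u) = u*(u + 4)*(u^2 - 7*u + 12) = u*(u - 3)*(u + 4)*(u - 4)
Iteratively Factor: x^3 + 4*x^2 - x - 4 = (x - 1)*(x^2 + 5*x + 4) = (x - 1)*(x + 4)*(x + 1)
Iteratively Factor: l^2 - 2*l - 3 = (l - 3)*(l + 1)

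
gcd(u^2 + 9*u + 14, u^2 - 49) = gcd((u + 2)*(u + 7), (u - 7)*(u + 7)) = u + 7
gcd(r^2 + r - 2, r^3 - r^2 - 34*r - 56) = r + 2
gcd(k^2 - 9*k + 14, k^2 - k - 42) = k - 7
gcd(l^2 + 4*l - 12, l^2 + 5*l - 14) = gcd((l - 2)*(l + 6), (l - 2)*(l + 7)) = l - 2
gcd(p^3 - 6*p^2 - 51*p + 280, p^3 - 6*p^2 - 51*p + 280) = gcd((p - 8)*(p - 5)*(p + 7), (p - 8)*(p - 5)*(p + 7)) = p^3 - 6*p^2 - 51*p + 280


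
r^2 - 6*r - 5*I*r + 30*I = (r - 6)*(r - 5*I)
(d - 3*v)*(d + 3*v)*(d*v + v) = d^3*v + d^2*v - 9*d*v^3 - 9*v^3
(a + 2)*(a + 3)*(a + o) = a^3 + a^2*o + 5*a^2 + 5*a*o + 6*a + 6*o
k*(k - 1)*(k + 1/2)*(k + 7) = k^4 + 13*k^3/2 - 4*k^2 - 7*k/2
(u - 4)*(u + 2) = u^2 - 2*u - 8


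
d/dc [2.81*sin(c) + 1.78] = 2.81*cos(c)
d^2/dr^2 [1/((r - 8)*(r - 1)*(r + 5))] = 2*(6*r^4 - 32*r^3 - 63*r^2 + 324*r + 1529)/(r^9 - 12*r^8 - 63*r^7 + 944*r^6 + 1371*r^5 - 23388*r^4 - 10333*r^3 + 145080*r^2 - 177600*r + 64000)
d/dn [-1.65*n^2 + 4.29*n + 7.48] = 4.29 - 3.3*n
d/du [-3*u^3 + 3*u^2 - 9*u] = -9*u^2 + 6*u - 9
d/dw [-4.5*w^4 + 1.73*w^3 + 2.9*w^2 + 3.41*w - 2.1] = -18.0*w^3 + 5.19*w^2 + 5.8*w + 3.41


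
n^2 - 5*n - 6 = (n - 6)*(n + 1)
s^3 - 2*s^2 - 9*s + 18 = (s - 3)*(s - 2)*(s + 3)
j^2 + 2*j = j*(j + 2)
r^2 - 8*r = r*(r - 8)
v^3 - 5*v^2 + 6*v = v*(v - 3)*(v - 2)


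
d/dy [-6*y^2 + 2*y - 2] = 2 - 12*y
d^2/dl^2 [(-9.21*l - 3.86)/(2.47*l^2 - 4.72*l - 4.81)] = ((4.94*l - 4.72)*(9.21*l + 3.86)*(9.88*l - 9.44) + (136.4922*l - 67.874)*(-2.47*l^2 + 4.72*l + 4.81))/(-2.47*l^2 + 4.72*l + 4.81)^3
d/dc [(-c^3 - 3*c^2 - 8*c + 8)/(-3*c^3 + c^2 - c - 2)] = (-10*c^4 - 46*c^3 + 89*c^2 - 4*c + 24)/(9*c^6 - 6*c^5 + 7*c^4 + 10*c^3 - 3*c^2 + 4*c + 4)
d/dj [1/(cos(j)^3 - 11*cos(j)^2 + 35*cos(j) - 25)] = (3*cos(j) - 7)*sin(j)/((cos(j) - 5)^3*(cos(j) - 1)^2)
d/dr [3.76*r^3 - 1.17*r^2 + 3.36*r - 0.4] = 11.28*r^2 - 2.34*r + 3.36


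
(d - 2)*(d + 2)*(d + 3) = d^3 + 3*d^2 - 4*d - 12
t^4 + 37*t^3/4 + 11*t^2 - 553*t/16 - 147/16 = (t - 3/2)*(t + 1/4)*(t + 7/2)*(t + 7)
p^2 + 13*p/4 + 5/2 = (p + 5/4)*(p + 2)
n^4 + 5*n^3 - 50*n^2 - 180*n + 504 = (n - 6)*(n - 2)*(n + 6)*(n + 7)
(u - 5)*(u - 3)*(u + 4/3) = u^3 - 20*u^2/3 + 13*u/3 + 20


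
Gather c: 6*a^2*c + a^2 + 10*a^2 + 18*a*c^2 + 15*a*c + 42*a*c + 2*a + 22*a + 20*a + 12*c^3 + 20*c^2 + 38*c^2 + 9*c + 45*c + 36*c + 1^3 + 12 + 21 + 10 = 11*a^2 + 44*a + 12*c^3 + c^2*(18*a + 58) + c*(6*a^2 + 57*a + 90) + 44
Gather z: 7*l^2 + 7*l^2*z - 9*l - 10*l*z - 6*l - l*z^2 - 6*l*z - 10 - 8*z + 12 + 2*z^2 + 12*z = 7*l^2 - 15*l + z^2*(2 - l) + z*(7*l^2 - 16*l + 4) + 2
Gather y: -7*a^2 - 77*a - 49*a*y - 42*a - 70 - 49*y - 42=-7*a^2 - 119*a + y*(-49*a - 49) - 112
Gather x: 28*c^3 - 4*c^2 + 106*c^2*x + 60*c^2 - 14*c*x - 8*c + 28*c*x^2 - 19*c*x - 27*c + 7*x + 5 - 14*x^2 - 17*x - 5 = 28*c^3 + 56*c^2 - 35*c + x^2*(28*c - 14) + x*(106*c^2 - 33*c - 10)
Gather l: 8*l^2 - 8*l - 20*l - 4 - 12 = 8*l^2 - 28*l - 16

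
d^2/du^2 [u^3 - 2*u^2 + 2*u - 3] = 6*u - 4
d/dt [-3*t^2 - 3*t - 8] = -6*t - 3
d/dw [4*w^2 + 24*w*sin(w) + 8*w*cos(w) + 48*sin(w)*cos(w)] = -8*w*sin(w) + 24*w*cos(w) + 8*w + 24*sin(w) + 8*cos(w) + 48*cos(2*w)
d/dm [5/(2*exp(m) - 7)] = -10*exp(m)/(2*exp(m) - 7)^2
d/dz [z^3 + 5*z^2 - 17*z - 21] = 3*z^2 + 10*z - 17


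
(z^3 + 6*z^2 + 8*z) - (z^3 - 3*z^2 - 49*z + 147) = 9*z^2 + 57*z - 147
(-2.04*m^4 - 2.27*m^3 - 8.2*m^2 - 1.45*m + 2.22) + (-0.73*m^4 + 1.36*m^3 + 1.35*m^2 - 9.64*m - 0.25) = -2.77*m^4 - 0.91*m^3 - 6.85*m^2 - 11.09*m + 1.97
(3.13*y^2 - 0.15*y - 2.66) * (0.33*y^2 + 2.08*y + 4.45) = 1.0329*y^4 + 6.4609*y^3 + 12.7387*y^2 - 6.2003*y - 11.837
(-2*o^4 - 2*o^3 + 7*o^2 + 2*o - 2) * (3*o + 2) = -6*o^5 - 10*o^4 + 17*o^3 + 20*o^2 - 2*o - 4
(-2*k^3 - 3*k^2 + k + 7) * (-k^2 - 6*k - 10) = 2*k^5 + 15*k^4 + 37*k^3 + 17*k^2 - 52*k - 70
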